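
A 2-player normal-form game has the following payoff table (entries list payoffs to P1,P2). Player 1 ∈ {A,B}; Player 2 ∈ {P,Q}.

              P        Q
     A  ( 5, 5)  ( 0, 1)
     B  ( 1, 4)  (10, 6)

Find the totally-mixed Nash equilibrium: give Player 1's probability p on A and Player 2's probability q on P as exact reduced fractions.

P1 indiff ⇒ q·5+(1-q)·0 = q·1+(1-q)·10 ⇒ q(4) = (1-q)(10) ⇒ q = 5/7
P2 indiff ⇒ p·5+(1-p)·4 = p·1+(1-p)·6 ⇒ p(4) = (1-p)(2) ⇒ p = 1/3

p=1/3, q=5/7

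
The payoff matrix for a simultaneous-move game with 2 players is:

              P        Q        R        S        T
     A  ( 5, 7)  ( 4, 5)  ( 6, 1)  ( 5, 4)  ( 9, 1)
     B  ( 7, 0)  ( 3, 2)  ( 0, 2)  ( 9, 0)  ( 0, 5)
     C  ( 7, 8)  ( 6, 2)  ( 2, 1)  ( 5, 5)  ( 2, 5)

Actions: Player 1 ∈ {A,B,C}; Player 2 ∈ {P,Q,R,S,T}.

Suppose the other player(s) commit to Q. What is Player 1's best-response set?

BR_1 = {C}

u_1(A vs Q) = 4
u_1(B vs Q) = 3
u_1(C vs Q) = 6
max payoff 6 at {C}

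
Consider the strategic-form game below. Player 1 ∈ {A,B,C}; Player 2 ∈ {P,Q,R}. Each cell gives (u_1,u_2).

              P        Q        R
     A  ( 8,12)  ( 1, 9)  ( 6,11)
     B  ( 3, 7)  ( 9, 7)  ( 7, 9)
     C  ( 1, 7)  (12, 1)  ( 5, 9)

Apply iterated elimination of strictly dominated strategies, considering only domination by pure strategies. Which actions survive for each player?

Survivors P1:{A,B} P2:{P,R}

P2 drop Q (R beats it: A:11>9 B:9>7 C:9>1)
P1 drop C (A beats it: P:8>1 R:6>5)
P1→{A,B} P2→{P,R}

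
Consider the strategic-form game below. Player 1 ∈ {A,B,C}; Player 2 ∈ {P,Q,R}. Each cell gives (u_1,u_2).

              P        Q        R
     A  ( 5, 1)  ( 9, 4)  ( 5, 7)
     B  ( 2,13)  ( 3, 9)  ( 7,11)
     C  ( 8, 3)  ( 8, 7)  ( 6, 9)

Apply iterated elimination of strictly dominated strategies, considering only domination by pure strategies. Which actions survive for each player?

IESDS → P1:{B,C} P2:{P,R}

P2 drop Q (R beats it: A:7>4 B:11>9 C:9>7)
P1 drop A (C beats it: P:8>5 R:6>5)
P1→{B,C} P2→{P,R}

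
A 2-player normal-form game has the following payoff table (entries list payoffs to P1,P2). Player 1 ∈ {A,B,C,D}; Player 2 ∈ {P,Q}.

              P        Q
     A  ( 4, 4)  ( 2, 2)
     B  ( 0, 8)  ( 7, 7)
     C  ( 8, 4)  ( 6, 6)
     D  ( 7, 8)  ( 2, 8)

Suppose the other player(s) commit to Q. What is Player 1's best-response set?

argmax u_1 = {B}

u_1(A vs Q) = 2
u_1(B vs Q) = 7
u_1(C vs Q) = 6
u_1(D vs Q) = 2
max payoff 7 at {B}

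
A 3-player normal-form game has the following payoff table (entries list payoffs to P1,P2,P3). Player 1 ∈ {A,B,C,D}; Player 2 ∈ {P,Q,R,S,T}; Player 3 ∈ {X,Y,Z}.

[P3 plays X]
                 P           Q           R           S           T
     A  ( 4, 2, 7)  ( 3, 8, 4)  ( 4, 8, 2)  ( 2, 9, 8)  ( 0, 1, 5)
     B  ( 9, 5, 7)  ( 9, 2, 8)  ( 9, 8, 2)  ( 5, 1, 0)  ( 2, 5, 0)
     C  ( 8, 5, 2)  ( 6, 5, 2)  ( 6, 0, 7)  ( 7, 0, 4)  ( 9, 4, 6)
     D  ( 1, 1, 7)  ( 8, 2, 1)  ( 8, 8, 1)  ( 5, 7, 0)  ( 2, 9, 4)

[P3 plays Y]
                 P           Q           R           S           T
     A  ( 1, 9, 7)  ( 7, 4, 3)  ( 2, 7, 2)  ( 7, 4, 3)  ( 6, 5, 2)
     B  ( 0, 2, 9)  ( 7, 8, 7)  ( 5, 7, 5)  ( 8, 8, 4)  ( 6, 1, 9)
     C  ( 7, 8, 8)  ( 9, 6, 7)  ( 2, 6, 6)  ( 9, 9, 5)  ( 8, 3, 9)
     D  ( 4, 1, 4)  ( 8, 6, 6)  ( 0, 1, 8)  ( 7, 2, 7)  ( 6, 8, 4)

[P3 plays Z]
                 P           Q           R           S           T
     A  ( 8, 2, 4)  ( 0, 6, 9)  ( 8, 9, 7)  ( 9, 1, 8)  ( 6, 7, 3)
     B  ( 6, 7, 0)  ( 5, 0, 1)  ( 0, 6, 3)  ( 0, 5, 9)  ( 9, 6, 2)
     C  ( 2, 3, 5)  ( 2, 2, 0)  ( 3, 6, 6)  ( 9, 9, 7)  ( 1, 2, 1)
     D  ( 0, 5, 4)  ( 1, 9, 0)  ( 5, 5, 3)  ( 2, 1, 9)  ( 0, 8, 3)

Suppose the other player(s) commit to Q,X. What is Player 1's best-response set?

BR_1 = {B}

u_1(A vs Q,X) = 3
u_1(B vs Q,X) = 9
u_1(C vs Q,X) = 6
u_1(D vs Q,X) = 8
max payoff 9 at {B}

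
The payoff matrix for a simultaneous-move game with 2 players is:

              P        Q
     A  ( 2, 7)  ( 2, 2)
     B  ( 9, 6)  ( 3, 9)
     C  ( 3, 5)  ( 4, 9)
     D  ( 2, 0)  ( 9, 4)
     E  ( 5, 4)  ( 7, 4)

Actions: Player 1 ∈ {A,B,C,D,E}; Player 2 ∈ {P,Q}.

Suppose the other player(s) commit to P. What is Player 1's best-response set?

u_1(A vs P) = 2
u_1(B vs P) = 9
u_1(C vs P) = 3
u_1(D vs P) = 2
u_1(E vs P) = 5
max payoff 9 at {B}

P1 best: {B}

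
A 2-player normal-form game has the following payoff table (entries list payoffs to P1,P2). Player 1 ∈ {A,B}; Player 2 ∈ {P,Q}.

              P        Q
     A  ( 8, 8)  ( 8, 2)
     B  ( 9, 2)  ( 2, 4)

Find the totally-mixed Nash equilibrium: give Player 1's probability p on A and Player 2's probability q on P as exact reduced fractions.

(p,q) = (1/4, 6/7)

P1 indiff ⇒ q·8+(1-q)·8 = q·9+(1-q)·2 ⇒ q(-1) = (1-q)(-6) ⇒ q = 6/7
P2 indiff ⇒ p·8+(1-p)·2 = p·2+(1-p)·4 ⇒ p(6) = (1-p)(2) ⇒ p = 1/4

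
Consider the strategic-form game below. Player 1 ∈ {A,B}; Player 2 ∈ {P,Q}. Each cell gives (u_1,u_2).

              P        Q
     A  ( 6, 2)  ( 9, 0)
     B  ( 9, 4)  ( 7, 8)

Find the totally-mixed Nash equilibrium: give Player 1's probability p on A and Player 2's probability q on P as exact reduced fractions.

P1 mixes 2/3 on A; P2 mixes 2/5 on P

P1 indiff ⇒ q·6+(1-q)·9 = q·9+(1-q)·7 ⇒ q(-3) = (1-q)(-2) ⇒ q = 2/5
P2 indiff ⇒ p·2+(1-p)·4 = p·0+(1-p)·8 ⇒ p(2) = (1-p)(4) ⇒ p = 2/3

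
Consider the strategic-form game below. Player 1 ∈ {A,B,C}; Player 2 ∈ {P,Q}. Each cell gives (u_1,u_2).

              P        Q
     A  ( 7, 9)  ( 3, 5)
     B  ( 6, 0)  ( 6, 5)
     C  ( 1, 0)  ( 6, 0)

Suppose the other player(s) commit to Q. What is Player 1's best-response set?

BR_1 = {B,C}

u_1(A vs Q) = 3
u_1(B vs Q) = 6
u_1(C vs Q) = 6
max payoff 6 at {B,C}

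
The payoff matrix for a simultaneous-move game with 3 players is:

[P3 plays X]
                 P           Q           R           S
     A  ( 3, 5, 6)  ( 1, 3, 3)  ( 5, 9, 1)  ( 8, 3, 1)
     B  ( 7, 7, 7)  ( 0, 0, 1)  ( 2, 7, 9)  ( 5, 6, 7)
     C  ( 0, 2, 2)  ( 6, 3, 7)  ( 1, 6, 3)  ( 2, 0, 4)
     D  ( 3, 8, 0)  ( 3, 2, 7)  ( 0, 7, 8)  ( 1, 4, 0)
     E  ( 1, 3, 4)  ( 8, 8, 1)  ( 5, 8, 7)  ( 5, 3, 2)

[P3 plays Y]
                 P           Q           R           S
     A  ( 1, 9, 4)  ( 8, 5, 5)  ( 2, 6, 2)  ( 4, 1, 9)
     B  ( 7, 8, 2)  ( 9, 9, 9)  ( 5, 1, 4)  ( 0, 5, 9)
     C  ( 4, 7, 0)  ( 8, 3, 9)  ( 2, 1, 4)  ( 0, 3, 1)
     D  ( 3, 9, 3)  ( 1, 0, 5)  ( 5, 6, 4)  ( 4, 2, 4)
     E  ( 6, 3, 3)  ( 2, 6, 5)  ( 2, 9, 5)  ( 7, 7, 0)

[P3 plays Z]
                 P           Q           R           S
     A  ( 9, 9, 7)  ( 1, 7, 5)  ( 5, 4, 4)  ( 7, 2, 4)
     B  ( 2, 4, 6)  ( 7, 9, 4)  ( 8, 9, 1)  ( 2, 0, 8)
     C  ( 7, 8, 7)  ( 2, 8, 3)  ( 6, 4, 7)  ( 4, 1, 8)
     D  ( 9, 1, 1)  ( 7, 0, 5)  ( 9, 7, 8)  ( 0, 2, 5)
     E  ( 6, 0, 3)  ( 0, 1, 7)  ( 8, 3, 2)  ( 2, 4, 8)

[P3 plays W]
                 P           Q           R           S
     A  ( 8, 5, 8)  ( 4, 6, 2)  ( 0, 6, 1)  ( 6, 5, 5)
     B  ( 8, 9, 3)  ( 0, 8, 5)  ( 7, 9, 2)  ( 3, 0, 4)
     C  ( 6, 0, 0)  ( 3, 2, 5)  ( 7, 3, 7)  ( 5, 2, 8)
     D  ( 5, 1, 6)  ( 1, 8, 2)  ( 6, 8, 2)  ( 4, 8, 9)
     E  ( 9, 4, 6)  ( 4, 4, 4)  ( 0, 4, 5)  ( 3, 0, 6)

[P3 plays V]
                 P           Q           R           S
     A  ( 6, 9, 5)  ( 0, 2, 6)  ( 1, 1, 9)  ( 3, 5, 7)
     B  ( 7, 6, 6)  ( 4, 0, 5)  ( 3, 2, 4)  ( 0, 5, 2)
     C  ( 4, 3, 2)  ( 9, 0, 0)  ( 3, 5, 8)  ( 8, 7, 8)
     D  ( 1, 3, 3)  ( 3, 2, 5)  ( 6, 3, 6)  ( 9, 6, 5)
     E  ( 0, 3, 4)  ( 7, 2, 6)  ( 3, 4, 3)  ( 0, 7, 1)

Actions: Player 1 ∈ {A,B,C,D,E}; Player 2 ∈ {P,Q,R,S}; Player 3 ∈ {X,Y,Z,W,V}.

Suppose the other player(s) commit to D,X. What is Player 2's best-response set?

u_2(P vs D,X) = 8
u_2(Q vs D,X) = 2
u_2(R vs D,X) = 7
u_2(S vs D,X) = 4
max payoff 8 at {P}

P2 best: {P}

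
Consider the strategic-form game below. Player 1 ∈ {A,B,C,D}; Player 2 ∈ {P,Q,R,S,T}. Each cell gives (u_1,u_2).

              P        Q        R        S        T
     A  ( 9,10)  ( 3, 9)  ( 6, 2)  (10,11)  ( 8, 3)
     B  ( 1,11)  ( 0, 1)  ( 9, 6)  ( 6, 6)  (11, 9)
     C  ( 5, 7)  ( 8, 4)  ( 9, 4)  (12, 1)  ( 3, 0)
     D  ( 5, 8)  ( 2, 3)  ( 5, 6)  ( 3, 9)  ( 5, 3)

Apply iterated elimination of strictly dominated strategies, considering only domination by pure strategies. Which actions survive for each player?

IESDS → P1:{A,C} P2:{P,S}

P1 drop D (A beats it: P:9>5 Q:3>2 R:6>5 S:10>3 T:8>5)
P2 drop Q (P beats it: A:10>9 B:11>1 C:7>4)
P2 drop R (P beats it: A:10>2 B:11>6 C:7>4)
P2 drop T (P beats it: A:10>3 B:11>9 C:7>0)
P1 drop B (A beats it: P:9>1 S:10>6)
P1→{A,C} P2→{P,S}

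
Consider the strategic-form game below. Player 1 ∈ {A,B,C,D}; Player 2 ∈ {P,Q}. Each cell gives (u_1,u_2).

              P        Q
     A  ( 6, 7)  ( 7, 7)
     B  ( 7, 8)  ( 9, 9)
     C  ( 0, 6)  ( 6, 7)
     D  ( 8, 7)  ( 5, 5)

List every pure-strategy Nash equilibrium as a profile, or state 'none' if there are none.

NE set: (B,Q), (D,P)

(A,P): not NE [P1→D gives 8>6]
(A,Q): not NE [P1→B gives 9>7]
(B,P): not NE [P1→D gives 8>7; P2→Q gives 9>8]
(B,Q): NE
(C,P): not NE [P1→D gives 8>0; P2→Q gives 7>6]
(C,Q): not NE [P1→B gives 9>6]
(D,P): NE
(D,Q): not NE [P1→B gives 9>5; P2→P gives 7>5]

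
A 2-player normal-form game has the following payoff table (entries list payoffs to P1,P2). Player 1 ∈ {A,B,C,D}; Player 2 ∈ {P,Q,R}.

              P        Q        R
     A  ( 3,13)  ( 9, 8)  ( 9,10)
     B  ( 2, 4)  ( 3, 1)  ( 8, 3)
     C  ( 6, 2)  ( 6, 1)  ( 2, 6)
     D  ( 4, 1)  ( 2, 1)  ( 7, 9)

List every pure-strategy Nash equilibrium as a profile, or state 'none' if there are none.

Equilibria: none

(A,P): not NE [P1→C gives 6>3]
(A,Q): not NE [P2→P gives 13>8]
(A,R): not NE [P2→P gives 13>10]
(B,P): not NE [P1→C gives 6>2]
(B,Q): not NE [P1→A gives 9>3; P2→P gives 4>1]
(B,R): not NE [P1→A gives 9>8; P2→P gives 4>3]
(C,P): not NE [P2→R gives 6>2]
(C,Q): not NE [P1→A gives 9>6; P2→R gives 6>1]
(C,R): not NE [P1→A gives 9>2]
(D,P): not NE [P1→C gives 6>4; P2→R gives 9>1]
(D,Q): not NE [P1→A gives 9>2; P2→R gives 9>1]
(D,R): not NE [P1→A gives 9>7]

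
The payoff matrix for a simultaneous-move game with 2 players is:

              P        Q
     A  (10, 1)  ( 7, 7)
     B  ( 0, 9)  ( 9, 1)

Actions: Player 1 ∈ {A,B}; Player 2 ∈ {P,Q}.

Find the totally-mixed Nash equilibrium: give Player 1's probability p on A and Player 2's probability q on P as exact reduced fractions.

P1 indiff ⇒ q·10+(1-q)·7 = q·0+(1-q)·9 ⇒ q(10) = (1-q)(2) ⇒ q = 1/6
P2 indiff ⇒ p·1+(1-p)·9 = p·7+(1-p)·1 ⇒ p(-6) = (1-p)(-8) ⇒ p = 4/7

(p,q) = (4/7, 1/6)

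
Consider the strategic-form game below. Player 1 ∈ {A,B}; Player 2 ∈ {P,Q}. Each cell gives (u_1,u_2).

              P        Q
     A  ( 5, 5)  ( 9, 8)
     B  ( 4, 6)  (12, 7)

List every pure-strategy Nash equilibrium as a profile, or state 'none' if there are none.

(A,P): not NE [P2→Q gives 8>5]
(A,Q): not NE [P1→B gives 12>9]
(B,P): not NE [P1→A gives 5>4; P2→Q gives 7>6]
(B,Q): NE

Nash profiles: (B,Q)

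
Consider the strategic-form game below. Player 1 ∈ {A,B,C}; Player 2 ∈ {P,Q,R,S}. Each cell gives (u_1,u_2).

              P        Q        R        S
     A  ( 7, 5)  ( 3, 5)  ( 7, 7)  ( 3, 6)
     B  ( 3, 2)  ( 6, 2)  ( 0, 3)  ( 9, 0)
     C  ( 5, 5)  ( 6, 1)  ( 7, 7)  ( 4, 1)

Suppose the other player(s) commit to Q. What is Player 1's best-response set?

u_1(A vs Q) = 3
u_1(B vs Q) = 6
u_1(C vs Q) = 6
max payoff 6 at {B,C}

P1 best: {B,C}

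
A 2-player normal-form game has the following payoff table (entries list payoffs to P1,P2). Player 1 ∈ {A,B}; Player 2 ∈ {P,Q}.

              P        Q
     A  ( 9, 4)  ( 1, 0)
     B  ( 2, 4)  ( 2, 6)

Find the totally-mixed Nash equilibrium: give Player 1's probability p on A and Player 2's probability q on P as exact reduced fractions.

p=1/3, q=1/8

P1 indiff ⇒ q·9+(1-q)·1 = q·2+(1-q)·2 ⇒ q(7) = (1-q)(1) ⇒ q = 1/8
P2 indiff ⇒ p·4+(1-p)·4 = p·0+(1-p)·6 ⇒ p(4) = (1-p)(2) ⇒ p = 1/3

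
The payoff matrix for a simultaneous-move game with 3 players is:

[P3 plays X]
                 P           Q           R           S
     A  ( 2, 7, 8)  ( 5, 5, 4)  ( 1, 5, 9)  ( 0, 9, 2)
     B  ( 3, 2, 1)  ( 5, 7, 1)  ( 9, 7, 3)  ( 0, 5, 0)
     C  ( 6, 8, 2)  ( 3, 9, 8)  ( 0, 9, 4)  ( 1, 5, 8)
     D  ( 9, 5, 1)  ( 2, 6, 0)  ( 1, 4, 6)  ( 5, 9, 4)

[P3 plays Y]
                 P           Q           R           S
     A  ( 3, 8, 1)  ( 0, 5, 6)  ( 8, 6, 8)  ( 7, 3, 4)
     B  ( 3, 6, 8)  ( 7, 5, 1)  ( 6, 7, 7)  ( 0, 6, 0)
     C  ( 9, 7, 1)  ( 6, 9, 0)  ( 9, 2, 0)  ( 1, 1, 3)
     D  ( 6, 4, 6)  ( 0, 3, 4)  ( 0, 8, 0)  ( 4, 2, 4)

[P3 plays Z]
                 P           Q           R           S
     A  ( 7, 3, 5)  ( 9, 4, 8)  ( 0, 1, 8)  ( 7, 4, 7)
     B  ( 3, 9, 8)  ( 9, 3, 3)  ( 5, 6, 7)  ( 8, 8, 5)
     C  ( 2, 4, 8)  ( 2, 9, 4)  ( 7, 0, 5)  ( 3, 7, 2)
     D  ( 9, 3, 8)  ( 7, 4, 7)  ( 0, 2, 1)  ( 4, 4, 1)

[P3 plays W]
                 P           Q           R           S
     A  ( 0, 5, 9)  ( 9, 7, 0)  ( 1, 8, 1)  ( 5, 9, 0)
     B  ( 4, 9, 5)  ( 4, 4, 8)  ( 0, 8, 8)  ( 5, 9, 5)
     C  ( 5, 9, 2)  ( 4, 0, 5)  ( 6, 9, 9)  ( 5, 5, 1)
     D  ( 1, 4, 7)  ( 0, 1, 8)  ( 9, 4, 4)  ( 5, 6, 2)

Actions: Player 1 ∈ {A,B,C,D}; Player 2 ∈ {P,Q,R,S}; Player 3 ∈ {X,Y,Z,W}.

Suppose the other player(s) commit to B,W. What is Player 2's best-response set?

u_2(P vs B,W) = 9
u_2(Q vs B,W) = 4
u_2(R vs B,W) = 8
u_2(S vs B,W) = 9
max payoff 9 at {P,S}

P2 best: {P,S}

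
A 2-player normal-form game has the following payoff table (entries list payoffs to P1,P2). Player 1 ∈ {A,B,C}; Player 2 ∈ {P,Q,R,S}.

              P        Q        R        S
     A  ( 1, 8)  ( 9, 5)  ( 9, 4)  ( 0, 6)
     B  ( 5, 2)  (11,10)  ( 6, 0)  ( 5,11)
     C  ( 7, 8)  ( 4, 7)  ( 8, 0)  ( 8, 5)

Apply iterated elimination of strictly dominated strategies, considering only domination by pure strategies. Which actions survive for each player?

P2 drop R (P beats it: A:8>4 B:2>0 C:8>0)
P1 drop A (B beats it: P:5>1 Q:11>9 S:5>0)
P1→{B,C} P2→{P,Q,S}

Remaining: P1:{B,C} P2:{P,Q,S}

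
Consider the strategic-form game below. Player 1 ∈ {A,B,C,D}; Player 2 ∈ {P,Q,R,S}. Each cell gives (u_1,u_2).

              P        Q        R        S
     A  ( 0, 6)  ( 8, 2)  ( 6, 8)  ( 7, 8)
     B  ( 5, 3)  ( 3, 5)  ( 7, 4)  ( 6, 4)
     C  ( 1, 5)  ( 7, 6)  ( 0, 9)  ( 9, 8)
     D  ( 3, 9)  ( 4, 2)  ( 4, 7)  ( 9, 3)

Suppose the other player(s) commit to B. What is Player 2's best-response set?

u_2(P vs B) = 3
u_2(Q vs B) = 5
u_2(R vs B) = 4
u_2(S vs B) = 4
max payoff 5 at {Q}

argmax u_2 = {Q}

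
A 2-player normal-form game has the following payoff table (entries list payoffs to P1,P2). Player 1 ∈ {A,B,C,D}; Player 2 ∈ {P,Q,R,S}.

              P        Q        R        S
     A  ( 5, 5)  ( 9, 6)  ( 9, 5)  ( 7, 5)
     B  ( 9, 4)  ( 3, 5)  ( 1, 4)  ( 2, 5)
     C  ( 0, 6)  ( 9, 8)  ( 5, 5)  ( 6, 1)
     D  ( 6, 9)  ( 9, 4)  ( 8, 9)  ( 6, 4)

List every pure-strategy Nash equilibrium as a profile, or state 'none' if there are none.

NE set: (A,Q), (C,Q)

(A,P): not NE [P1→B gives 9>5; P2→Q gives 6>5]
(A,Q): NE
(A,R): not NE [P2→Q gives 6>5]
(A,S): not NE [P2→Q gives 6>5]
(B,P): not NE [P2→S gives 5>4]
(B,Q): not NE [P1→D gives 9>3]
(B,R): not NE [P1→A gives 9>1; P2→S gives 5>4]
(B,S): not NE [P1→A gives 7>2]
(C,P): not NE [P1→B gives 9>0; P2→Q gives 8>6]
(C,Q): NE
(C,R): not NE [P1→A gives 9>5; P2→Q gives 8>5]
(C,S): not NE [P1→A gives 7>6; P2→Q gives 8>1]
(D,P): not NE [P1→B gives 9>6]
(D,Q): not NE [P2→R gives 9>4]
(D,R): not NE [P1→A gives 9>8]
(D,S): not NE [P1→A gives 7>6; P2→R gives 9>4]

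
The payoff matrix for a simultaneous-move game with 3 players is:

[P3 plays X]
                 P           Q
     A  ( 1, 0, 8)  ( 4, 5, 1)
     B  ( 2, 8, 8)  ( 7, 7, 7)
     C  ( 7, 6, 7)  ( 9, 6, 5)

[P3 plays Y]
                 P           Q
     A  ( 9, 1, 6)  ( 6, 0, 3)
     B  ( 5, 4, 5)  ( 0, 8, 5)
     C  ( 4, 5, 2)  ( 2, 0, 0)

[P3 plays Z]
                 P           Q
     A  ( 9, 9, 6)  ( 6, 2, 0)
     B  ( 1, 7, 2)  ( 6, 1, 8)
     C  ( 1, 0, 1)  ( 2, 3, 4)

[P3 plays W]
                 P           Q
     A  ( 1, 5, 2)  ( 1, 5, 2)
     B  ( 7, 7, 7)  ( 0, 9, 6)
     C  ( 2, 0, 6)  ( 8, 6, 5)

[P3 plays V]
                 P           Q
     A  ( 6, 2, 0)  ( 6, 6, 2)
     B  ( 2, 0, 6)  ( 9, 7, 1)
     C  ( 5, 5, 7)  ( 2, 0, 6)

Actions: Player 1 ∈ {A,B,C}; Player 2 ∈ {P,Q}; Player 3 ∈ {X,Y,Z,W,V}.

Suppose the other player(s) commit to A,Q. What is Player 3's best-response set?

argmax u_3 = {Y}

u_3(X vs A,Q) = 1
u_3(Y vs A,Q) = 3
u_3(Z vs A,Q) = 0
u_3(W vs A,Q) = 2
u_3(V vs A,Q) = 2
max payoff 3 at {Y}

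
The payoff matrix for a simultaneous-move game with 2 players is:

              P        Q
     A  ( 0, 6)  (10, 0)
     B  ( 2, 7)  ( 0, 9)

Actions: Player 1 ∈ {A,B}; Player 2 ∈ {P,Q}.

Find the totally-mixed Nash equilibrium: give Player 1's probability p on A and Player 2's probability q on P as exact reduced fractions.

P1 indiff ⇒ q·0+(1-q)·10 = q·2+(1-q)·0 ⇒ q(-2) = (1-q)(-10) ⇒ q = 5/6
P2 indiff ⇒ p·6+(1-p)·7 = p·0+(1-p)·9 ⇒ p(6) = (1-p)(2) ⇒ p = 1/4

(p,q) = (1/4, 5/6)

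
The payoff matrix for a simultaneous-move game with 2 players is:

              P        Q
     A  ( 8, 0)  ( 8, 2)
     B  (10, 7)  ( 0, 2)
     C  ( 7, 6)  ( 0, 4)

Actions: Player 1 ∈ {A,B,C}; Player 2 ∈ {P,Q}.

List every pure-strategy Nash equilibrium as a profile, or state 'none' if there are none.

NE set: (A,Q), (B,P)

(A,P): not NE [P1→B gives 10>8; P2→Q gives 2>0]
(A,Q): NE
(B,P): NE
(B,Q): not NE [P1→A gives 8>0; P2→P gives 7>2]
(C,P): not NE [P1→B gives 10>7]
(C,Q): not NE [P1→A gives 8>0; P2→P gives 6>4]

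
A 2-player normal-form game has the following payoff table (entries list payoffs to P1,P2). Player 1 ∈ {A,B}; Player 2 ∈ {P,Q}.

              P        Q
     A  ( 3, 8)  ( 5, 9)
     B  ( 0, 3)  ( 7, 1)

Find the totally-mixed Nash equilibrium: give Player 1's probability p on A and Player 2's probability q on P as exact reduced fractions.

(p,q) = (2/3, 2/5)

P1 indiff ⇒ q·3+(1-q)·5 = q·0+(1-q)·7 ⇒ q(3) = (1-q)(2) ⇒ q = 2/5
P2 indiff ⇒ p·8+(1-p)·3 = p·9+(1-p)·1 ⇒ p(-1) = (1-p)(-2) ⇒ p = 2/3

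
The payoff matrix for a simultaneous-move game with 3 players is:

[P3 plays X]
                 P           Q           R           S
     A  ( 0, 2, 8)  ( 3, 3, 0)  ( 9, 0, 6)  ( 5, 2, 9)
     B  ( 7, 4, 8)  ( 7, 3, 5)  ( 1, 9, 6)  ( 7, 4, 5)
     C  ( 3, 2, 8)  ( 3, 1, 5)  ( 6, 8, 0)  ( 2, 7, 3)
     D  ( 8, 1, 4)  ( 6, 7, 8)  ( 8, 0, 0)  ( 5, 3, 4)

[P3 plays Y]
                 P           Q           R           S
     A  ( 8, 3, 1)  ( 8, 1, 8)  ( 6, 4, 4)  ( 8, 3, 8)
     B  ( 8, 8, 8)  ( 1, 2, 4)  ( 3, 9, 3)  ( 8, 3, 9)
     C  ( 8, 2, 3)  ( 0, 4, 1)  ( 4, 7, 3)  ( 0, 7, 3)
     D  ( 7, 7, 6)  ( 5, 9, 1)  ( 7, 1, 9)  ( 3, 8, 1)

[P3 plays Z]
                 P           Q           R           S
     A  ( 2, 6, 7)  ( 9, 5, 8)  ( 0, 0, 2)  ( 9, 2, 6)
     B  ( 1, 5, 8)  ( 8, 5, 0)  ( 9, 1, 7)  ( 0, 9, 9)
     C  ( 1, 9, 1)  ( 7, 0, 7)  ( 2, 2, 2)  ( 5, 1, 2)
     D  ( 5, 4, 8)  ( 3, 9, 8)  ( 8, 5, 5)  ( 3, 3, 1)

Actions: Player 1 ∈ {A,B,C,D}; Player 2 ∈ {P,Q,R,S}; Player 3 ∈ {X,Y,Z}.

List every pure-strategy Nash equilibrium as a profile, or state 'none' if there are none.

(A,P,X): not NE [P1→D gives 8>0; P2→Q gives 3>2]
(A,P,Y): not NE [P2→R gives 4>3; P3→X gives 8>1]
(A,P,Z): not NE [P1→D gives 5>2; P3→X gives 8>7]
(A,Q,X): not NE [P1→B gives 7>3; P3→Z gives 8>0]
(A,Q,Y): not NE [P2→R gives 4>1]
(A,Q,Z): not NE [P2→P gives 6>5]
(A,R,X): not NE [P2→Q gives 3>0]
(A,R,Y): not NE [P1→D gives 7>6; P3→X gives 6>4]
(A,R,Z): not NE [P1→B gives 9>0; P2→P gives 6>0; P3→X gives 6>2]
(A,S,X): not NE [P1→B gives 7>5; P2→Q gives 3>2]
(A,S,Y): not NE [P2→R gives 4>3; P3→X gives 9>8]
(A,S,Z): not NE [P2→P gives 6>2; P3→X gives 9>6]
(B,P,X): not NE [P1→D gives 8>7; P2→R gives 9>4]
(B,P,Y): not NE [P2→R gives 9>8]
(B,P,Z): not NE [P1→D gives 5>1; P2→S gives 9>5]
(B,Q,X): not NE [P2→R gives 9>3]
(B,Q,Y): not NE [P1→A gives 8>1; P2→R gives 9>2; P3→X gives 5>4]
(B,Q,Z): not NE [P1→A gives 9>8; P2→S gives 9>5; P3→X gives 5>0]
(B,R,X): not NE [P1→A gives 9>1; P3→Z gives 7>6]
(B,R,Y): not NE [P1→D gives 7>3; P3→Z gives 7>3]
(B,R,Z): not NE [P2→S gives 9>1]
(B,S,X): not NE [P2→R gives 9>4; P3→Z gives 9>5]
(B,S,Y): not NE [P2→R gives 9>3]
(B,S,Z): not NE [P1→A gives 9>0]
(C,P,X): not NE [P1→D gives 8>3; P2→R gives 8>2]
(C,P,Y): not NE [P2→S gives 7>2; P3→X gives 8>3]
(C,P,Z): not NE [P1→D gives 5>1; P3→X gives 8>1]
(C,Q,X): not NE [P1→B gives 7>3; P2→R gives 8>1; P3→Z gives 7>5]
(C,Q,Y): not NE [P1→A gives 8>0; P2→S gives 7>4; P3→Z gives 7>1]
(C,Q,Z): not NE [P1→A gives 9>7; P2→P gives 9>0]
(C,R,X): not NE [P1→A gives 9>6; P3→Y gives 3>0]
(C,R,Y): not NE [P1→D gives 7>4]
(C,R,Z): not NE [P1→B gives 9>2; P2→P gives 9>2; P3→Y gives 3>2]
(C,S,X): not NE [P1→B gives 7>2; P2→R gives 8>7]
(C,S,Y): not NE [P1→B gives 8>0]
(C,S,Z): not NE [P1→A gives 9>5; P2→P gives 9>1; P3→Y gives 3>2]
(D,P,X): not NE [P2→Q gives 7>1; P3→Z gives 8>4]
(D,P,Y): not NE [P1→C gives 8>7; P2→Q gives 9>7; P3→Z gives 8>6]
(D,P,Z): not NE [P2→Q gives 9>4]
(D,Q,X): not NE [P1→B gives 7>6]
(D,Q,Y): not NE [P1→A gives 8>5; P3→Z gives 8>1]
(D,Q,Z): not NE [P1→A gives 9>3]
(D,R,X): not NE [P1→A gives 9>8; P2→Q gives 7>0; P3→Y gives 9>0]
(D,R,Y): not NE [P2→Q gives 9>1]
(D,R,Z): not NE [P1→B gives 9>8; P2→Q gives 9>5; P3→Y gives 9>5]
(D,S,X): not NE [P1→B gives 7>5; P2→Q gives 7>3]
(D,S,Y): not NE [P1→B gives 8>3; P2→Q gives 9>8; P3→X gives 4>1]
(D,S,Z): not NE [P1→A gives 9>3; P2→Q gives 9>3; P3→X gives 4>1]

PSNE: ∅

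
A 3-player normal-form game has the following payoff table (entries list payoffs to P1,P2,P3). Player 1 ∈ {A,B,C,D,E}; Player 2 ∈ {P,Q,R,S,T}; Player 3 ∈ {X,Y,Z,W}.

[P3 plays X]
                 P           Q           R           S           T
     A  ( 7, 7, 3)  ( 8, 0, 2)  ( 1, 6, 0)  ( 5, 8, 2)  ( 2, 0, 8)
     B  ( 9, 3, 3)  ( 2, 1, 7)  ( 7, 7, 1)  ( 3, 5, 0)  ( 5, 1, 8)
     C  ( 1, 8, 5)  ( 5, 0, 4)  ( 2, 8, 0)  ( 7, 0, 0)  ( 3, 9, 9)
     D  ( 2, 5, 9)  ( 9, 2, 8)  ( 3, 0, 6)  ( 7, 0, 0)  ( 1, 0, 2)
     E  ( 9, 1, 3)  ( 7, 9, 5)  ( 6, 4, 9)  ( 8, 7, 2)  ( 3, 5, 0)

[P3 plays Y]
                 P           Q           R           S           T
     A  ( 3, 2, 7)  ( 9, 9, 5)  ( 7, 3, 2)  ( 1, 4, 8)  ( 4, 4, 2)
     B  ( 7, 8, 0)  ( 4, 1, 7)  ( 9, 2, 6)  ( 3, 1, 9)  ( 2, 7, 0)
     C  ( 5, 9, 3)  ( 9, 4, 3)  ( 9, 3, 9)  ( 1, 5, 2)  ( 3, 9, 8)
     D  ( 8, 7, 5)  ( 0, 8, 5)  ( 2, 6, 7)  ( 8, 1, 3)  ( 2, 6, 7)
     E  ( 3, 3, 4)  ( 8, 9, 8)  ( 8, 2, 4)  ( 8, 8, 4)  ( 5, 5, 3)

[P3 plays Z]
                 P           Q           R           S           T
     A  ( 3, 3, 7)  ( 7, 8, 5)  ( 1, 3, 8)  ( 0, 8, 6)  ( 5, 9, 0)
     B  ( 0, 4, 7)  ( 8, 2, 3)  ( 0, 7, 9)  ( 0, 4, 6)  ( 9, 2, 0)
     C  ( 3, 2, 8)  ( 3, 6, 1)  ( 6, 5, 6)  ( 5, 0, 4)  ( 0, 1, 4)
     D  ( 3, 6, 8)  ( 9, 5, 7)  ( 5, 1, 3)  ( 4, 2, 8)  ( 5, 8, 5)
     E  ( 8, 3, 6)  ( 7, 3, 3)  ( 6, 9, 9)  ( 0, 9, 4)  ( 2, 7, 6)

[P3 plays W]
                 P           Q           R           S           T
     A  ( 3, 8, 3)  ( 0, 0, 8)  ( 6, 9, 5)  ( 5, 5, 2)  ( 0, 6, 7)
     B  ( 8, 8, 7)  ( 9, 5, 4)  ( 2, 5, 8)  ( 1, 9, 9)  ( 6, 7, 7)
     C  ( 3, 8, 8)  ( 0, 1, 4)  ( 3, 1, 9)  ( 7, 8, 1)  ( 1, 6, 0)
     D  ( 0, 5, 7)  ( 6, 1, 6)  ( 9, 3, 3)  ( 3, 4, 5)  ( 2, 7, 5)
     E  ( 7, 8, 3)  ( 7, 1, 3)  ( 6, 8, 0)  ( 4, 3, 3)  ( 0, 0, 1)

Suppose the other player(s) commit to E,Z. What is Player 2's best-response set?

u_2(P vs E,Z) = 3
u_2(Q vs E,Z) = 3
u_2(R vs E,Z) = 9
u_2(S vs E,Z) = 9
u_2(T vs E,Z) = 7
max payoff 9 at {R,S}

argmax u_2 = {R,S}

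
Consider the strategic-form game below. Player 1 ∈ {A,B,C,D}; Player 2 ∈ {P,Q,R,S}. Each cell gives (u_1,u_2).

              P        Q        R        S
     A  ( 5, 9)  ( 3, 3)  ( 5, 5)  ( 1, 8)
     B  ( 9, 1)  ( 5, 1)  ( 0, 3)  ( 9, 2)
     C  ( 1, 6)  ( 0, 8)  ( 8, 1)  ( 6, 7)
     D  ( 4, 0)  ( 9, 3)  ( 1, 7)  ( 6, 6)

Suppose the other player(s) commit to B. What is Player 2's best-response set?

argmax u_2 = {R}

u_2(P vs B) = 1
u_2(Q vs B) = 1
u_2(R vs B) = 3
u_2(S vs B) = 2
max payoff 3 at {R}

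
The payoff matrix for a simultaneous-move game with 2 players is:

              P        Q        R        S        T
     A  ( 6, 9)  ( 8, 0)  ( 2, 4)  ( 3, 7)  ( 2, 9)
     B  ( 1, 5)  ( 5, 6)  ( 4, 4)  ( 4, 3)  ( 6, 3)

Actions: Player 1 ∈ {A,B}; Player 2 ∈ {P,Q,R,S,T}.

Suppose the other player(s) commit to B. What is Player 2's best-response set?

u_2(P vs B) = 5
u_2(Q vs B) = 6
u_2(R vs B) = 4
u_2(S vs B) = 3
u_2(T vs B) = 3
max payoff 6 at {Q}

BR_2 = {Q}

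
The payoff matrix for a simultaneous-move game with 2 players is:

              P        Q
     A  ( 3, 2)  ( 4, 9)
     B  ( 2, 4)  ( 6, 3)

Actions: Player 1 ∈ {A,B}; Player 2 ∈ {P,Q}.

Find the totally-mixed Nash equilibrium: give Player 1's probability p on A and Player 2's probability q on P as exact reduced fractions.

P1 indiff ⇒ q·3+(1-q)·4 = q·2+(1-q)·6 ⇒ q(1) = (1-q)(2) ⇒ q = 2/3
P2 indiff ⇒ p·2+(1-p)·4 = p·9+(1-p)·3 ⇒ p(-7) = (1-p)(-1) ⇒ p = 1/8

P1 mixes 1/8 on A; P2 mixes 2/3 on P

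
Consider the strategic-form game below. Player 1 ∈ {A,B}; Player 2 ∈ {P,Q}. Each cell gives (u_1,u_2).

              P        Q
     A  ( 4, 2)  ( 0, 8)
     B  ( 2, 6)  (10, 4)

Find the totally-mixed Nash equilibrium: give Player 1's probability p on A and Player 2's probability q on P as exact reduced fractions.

P1 indiff ⇒ q·4+(1-q)·0 = q·2+(1-q)·10 ⇒ q(2) = (1-q)(10) ⇒ q = 5/6
P2 indiff ⇒ p·2+(1-p)·6 = p·8+(1-p)·4 ⇒ p(-6) = (1-p)(-2) ⇒ p = 1/4

p=1/4, q=5/6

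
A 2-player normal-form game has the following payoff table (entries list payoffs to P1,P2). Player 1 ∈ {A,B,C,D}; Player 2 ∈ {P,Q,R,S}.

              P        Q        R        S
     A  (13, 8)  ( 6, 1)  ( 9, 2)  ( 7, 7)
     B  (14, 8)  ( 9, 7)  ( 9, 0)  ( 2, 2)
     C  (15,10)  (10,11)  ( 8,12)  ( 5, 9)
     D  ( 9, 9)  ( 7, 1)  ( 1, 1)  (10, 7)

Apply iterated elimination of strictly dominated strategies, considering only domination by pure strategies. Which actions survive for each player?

P2 drop S (P beats it: A:8>7 B:8>2 C:10>9 D:9>7)
P1 drop D (B beats it: P:14>9 Q:9>7 R:9>1)
P1→{A,B,C} P2→{P,Q,R}

IESDS → P1:{A,B,C} P2:{P,Q,R}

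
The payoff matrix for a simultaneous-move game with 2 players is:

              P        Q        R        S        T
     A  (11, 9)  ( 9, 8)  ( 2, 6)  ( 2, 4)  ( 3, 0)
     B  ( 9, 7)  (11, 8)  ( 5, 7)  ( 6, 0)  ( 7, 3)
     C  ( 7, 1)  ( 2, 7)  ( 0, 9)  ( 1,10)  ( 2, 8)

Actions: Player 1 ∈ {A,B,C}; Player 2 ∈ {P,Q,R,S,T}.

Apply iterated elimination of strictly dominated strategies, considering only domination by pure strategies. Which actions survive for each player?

P1 drop C (A beats it: P:11>7 Q:9>2 R:2>0 S:2>1 T:3>2)
P2 drop R (Q beats it: A:8>6 B:8>7)
P2 drop S (P beats it: A:9>4 B:7>0)
P2 drop T (P beats it: A:9>0 B:7>3)
P1→{A,B} P2→{P,Q}

IESDS → P1:{A,B} P2:{P,Q}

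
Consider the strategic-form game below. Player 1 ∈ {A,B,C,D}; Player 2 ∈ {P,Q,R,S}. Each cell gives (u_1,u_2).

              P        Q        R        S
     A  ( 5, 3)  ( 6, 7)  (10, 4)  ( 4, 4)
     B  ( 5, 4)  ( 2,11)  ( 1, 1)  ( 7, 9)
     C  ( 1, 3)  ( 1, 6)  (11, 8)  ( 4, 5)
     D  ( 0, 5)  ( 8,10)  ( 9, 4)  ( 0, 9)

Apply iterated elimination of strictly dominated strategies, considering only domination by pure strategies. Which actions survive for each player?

P2 drop P (Q beats it: A:7>3 B:11>4 C:6>3 D:10>5)
P2 drop S (Q beats it: A:7>4 B:11>9 C:6>5 D:10>9)
P1 drop B (A beats it: Q:6>2 R:10>1)
P1→{A,C,D} P2→{Q,R}

IESDS → P1:{A,C,D} P2:{Q,R}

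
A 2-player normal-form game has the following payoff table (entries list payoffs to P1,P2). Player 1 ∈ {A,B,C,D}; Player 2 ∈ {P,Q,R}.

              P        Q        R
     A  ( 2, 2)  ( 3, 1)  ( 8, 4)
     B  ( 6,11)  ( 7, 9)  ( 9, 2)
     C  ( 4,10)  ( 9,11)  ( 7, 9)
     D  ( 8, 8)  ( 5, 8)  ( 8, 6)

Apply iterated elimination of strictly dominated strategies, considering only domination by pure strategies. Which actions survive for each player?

Remaining: P1:{B,C,D} P2:{P,Q}

P1 drop A (B beats it: P:6>2 Q:7>3 R:9>8)
P2 drop R (P beats it: B:11>2 C:10>9 D:8>6)
P1→{B,C,D} P2→{P,Q}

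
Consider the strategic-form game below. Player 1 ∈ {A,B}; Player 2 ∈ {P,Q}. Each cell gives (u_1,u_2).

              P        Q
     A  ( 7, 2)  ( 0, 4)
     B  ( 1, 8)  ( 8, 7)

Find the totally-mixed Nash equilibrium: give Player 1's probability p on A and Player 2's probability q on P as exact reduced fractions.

P1 indiff ⇒ q·7+(1-q)·0 = q·1+(1-q)·8 ⇒ q(6) = (1-q)(8) ⇒ q = 4/7
P2 indiff ⇒ p·2+(1-p)·8 = p·4+(1-p)·7 ⇒ p(-2) = (1-p)(-1) ⇒ p = 1/3

p=1/3, q=4/7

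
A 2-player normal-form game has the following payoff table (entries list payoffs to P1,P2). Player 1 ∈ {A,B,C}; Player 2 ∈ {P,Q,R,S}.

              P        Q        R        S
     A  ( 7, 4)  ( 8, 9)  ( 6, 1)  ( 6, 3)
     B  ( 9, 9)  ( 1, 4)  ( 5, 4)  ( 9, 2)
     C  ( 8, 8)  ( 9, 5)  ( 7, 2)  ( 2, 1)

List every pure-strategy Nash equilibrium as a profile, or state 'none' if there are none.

PSNE = {(B,P)}

(A,P): not NE [P1→B gives 9>7; P2→Q gives 9>4]
(A,Q): not NE [P1→C gives 9>8]
(A,R): not NE [P1→C gives 7>6; P2→Q gives 9>1]
(A,S): not NE [P1→B gives 9>6; P2→Q gives 9>3]
(B,P): NE
(B,Q): not NE [P1→C gives 9>1; P2→P gives 9>4]
(B,R): not NE [P1→C gives 7>5; P2→P gives 9>4]
(B,S): not NE [P2→P gives 9>2]
(C,P): not NE [P1→B gives 9>8]
(C,Q): not NE [P2→P gives 8>5]
(C,R): not NE [P2→P gives 8>2]
(C,S): not NE [P1→B gives 9>2; P2→P gives 8>1]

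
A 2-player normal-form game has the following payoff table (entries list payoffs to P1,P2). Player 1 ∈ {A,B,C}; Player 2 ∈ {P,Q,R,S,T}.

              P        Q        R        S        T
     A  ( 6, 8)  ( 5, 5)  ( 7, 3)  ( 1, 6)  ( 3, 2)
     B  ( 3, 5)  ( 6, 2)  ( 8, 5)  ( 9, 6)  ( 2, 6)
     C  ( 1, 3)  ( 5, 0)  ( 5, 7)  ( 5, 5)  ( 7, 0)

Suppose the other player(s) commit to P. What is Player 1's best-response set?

argmax u_1 = {A}

u_1(A vs P) = 6
u_1(B vs P) = 3
u_1(C vs P) = 1
max payoff 6 at {A}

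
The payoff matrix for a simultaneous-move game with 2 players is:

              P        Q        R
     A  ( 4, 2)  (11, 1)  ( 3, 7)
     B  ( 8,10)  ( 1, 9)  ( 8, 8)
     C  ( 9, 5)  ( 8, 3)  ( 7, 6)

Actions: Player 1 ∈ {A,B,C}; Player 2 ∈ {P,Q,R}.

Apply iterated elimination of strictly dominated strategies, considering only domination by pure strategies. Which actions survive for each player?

Survivors P1:{B,C} P2:{P,R}

P2 drop Q (P beats it: A:2>1 B:10>9 C:5>3)
P1 drop A (B beats it: P:8>4 R:8>3)
P1→{B,C} P2→{P,R}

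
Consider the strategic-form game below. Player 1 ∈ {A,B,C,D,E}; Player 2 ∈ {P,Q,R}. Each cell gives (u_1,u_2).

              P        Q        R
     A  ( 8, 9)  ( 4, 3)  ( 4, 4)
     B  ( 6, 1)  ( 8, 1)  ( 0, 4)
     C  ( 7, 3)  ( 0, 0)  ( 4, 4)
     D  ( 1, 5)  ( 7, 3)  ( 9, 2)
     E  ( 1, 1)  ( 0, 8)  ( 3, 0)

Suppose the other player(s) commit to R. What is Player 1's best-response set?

u_1(A vs R) = 4
u_1(B vs R) = 0
u_1(C vs R) = 4
u_1(D vs R) = 9
u_1(E vs R) = 3
max payoff 9 at {D}

argmax u_1 = {D}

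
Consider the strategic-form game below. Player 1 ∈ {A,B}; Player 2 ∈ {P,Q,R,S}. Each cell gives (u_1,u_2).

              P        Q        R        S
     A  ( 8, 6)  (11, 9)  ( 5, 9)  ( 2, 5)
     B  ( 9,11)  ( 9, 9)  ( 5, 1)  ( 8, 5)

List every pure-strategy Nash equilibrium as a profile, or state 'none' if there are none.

PSNE = {(A,Q), (A,R), (B,P)}

(A,P): not NE [P1→B gives 9>8; P2→R gives 9>6]
(A,Q): NE
(A,R): NE
(A,S): not NE [P1→B gives 8>2; P2→R gives 9>5]
(B,P): NE
(B,Q): not NE [P1→A gives 11>9; P2→P gives 11>9]
(B,R): not NE [P2→P gives 11>1]
(B,S): not NE [P2→P gives 11>5]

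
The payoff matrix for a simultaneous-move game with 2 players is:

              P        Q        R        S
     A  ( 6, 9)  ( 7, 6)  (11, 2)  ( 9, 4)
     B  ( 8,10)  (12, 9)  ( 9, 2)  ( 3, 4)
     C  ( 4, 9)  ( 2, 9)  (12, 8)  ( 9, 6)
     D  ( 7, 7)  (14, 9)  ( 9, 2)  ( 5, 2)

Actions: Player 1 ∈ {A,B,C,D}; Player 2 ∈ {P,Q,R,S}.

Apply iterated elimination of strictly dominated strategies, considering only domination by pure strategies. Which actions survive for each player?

Remaining: P1:{B,D} P2:{P,Q}

P2 drop R (P beats it: A:9>2 B:10>2 C:9>8 D:7>2)
P2 drop S (P beats it: A:9>4 B:10>4 C:9>6 D:7>2)
P1 drop A (B beats it: P:8>6 Q:12>7)
P1 drop C (B beats it: P:8>4 Q:12>2)
P1→{B,D} P2→{P,Q}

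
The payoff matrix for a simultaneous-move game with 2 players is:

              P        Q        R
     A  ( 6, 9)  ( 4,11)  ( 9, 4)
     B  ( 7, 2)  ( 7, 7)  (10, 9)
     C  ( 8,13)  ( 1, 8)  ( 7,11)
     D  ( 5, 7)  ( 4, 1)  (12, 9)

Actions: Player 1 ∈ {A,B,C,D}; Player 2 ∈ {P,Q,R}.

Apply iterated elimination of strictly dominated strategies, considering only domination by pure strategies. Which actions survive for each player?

Survivors P1:{B,C,D} P2:{P,R}

P1 drop A (B beats it: P:7>6 Q:7>4 R:10>9)
P2 drop Q (R beats it: B:9>7 C:11>8 D:9>1)
P1→{B,C,D} P2→{P,R}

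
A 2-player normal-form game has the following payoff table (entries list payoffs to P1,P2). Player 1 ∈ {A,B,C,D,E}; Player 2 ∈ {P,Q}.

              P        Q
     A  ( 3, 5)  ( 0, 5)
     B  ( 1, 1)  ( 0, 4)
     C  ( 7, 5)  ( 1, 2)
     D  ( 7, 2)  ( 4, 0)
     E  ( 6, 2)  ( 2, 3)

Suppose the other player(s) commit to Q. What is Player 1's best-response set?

u_1(A vs Q) = 0
u_1(B vs Q) = 0
u_1(C vs Q) = 1
u_1(D vs Q) = 4
u_1(E vs Q) = 2
max payoff 4 at {D}

argmax u_1 = {D}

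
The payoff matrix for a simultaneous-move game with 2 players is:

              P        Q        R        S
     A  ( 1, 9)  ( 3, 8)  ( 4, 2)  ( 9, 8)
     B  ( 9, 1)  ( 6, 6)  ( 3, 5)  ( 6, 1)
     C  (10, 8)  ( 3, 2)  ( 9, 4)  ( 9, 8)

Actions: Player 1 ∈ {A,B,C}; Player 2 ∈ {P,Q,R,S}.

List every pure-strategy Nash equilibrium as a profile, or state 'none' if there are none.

NE set: (B,Q), (C,P), (C,S)

(A,P): not NE [P1→C gives 10>1]
(A,Q): not NE [P1→B gives 6>3; P2→P gives 9>8]
(A,R): not NE [P1→C gives 9>4; P2→P gives 9>2]
(A,S): not NE [P2→P gives 9>8]
(B,P): not NE [P1→C gives 10>9; P2→Q gives 6>1]
(B,Q): NE
(B,R): not NE [P1→C gives 9>3; P2→Q gives 6>5]
(B,S): not NE [P1→C gives 9>6; P2→Q gives 6>1]
(C,P): NE
(C,Q): not NE [P1→B gives 6>3; P2→S gives 8>2]
(C,R): not NE [P2→S gives 8>4]
(C,S): NE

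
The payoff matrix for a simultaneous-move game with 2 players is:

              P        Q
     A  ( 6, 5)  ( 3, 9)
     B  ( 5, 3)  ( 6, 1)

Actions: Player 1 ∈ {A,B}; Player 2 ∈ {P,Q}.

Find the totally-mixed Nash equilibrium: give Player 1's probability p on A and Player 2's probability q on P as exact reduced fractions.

P1 indiff ⇒ q·6+(1-q)·3 = q·5+(1-q)·6 ⇒ q(1) = (1-q)(3) ⇒ q = 3/4
P2 indiff ⇒ p·5+(1-p)·3 = p·9+(1-p)·1 ⇒ p(-4) = (1-p)(-2) ⇒ p = 1/3

(p,q) = (1/3, 3/4)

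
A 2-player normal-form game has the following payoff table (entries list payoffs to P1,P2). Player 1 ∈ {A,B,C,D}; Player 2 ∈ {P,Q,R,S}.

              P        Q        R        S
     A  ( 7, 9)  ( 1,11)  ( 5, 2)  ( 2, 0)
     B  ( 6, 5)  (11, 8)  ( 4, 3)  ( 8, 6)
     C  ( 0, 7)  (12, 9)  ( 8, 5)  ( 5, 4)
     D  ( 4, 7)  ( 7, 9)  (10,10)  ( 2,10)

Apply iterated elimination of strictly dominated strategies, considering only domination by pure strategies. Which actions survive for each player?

P2 drop P (Q beats it: A:11>9 B:8>5 C:9>7 D:9>7)
P1 drop A (C beats it: Q:12>1 R:8>5 S:5>2)
P1→{B,C,D} P2→{Q,R,S}

IESDS → P1:{B,C,D} P2:{Q,R,S}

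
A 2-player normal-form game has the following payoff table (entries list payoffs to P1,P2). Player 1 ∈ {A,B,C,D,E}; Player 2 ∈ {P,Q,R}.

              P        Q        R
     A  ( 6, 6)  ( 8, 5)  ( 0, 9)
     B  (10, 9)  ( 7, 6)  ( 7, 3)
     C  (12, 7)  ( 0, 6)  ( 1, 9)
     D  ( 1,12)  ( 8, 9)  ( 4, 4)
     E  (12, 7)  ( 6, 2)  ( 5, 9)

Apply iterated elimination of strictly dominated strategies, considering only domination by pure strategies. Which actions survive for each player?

Survivors P1:{B,C,E} P2:{P,R}

P2 drop Q (P beats it: A:6>5 B:9>6 C:7>6 D:12>9 E:7>2)
P1 drop A (B beats it: P:10>6 R:7>0)
P1 drop D (B beats it: P:10>1 R:7>4)
P1→{B,C,E} P2→{P,R}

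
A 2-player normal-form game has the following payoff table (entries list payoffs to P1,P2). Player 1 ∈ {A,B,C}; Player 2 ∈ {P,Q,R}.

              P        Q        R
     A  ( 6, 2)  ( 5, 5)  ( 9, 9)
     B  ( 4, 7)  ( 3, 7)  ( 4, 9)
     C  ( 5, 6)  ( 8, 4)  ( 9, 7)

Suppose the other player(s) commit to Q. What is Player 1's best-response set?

P1 best: {C}

u_1(A vs Q) = 5
u_1(B vs Q) = 3
u_1(C vs Q) = 8
max payoff 8 at {C}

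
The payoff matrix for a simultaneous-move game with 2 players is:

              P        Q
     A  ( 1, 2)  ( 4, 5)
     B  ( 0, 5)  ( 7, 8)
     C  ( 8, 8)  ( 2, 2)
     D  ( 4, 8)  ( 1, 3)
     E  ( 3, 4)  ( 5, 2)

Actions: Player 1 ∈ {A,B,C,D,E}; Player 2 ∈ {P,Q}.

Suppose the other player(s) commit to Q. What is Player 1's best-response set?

u_1(A vs Q) = 4
u_1(B vs Q) = 7
u_1(C vs Q) = 2
u_1(D vs Q) = 1
u_1(E vs Q) = 5
max payoff 7 at {B}

BR_1 = {B}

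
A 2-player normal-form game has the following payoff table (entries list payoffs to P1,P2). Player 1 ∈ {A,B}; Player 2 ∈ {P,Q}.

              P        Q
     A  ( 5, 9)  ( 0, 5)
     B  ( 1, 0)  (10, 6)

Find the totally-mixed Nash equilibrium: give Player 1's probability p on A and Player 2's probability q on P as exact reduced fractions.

P1 indiff ⇒ q·5+(1-q)·0 = q·1+(1-q)·10 ⇒ q(4) = (1-q)(10) ⇒ q = 5/7
P2 indiff ⇒ p·9+(1-p)·0 = p·5+(1-p)·6 ⇒ p(4) = (1-p)(6) ⇒ p = 3/5

p=3/5, q=5/7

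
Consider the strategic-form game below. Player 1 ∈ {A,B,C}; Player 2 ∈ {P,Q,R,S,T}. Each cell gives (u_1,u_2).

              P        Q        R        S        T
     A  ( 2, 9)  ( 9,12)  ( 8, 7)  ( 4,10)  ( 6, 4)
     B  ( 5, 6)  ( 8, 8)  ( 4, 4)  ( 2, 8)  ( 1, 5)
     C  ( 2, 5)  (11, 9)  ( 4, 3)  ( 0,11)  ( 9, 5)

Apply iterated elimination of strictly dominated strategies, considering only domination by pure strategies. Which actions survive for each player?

IESDS → P1:{A,C} P2:{Q,S}

P2 drop P (Q beats it: A:12>9 B:8>6 C:9>5)
P1 drop B (A beats it: Q:9>8 R:8>4 S:4>2 T:6>1)
P2 drop R (Q beats it: A:12>7 C:9>3)
P2 drop T (Q beats it: A:12>4 C:9>5)
P1→{A,C} P2→{Q,S}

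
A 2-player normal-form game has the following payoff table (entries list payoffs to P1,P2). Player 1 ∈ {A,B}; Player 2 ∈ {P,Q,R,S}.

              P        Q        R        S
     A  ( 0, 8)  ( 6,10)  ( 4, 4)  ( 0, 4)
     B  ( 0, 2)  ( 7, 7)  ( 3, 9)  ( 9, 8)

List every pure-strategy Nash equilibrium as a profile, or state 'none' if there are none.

(A,P): not NE [P2→Q gives 10>8]
(A,Q): not NE [P1→B gives 7>6]
(A,R): not NE [P2→Q gives 10>4]
(A,S): not NE [P1→B gives 9>0; P2→Q gives 10>4]
(B,P): not NE [P2→R gives 9>2]
(B,Q): not NE [P2→R gives 9>7]
(B,R): not NE [P1→A gives 4>3]
(B,S): not NE [P2→R gives 9>8]

No pure NE.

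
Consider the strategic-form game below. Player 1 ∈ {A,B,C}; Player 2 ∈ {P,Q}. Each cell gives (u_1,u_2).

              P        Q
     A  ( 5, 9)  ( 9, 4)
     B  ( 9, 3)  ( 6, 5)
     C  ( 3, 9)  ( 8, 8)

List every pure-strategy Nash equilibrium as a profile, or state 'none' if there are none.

(A,P): not NE [P1→B gives 9>5]
(A,Q): not NE [P2→P gives 9>4]
(B,P): not NE [P2→Q gives 5>3]
(B,Q): not NE [P1→A gives 9>6]
(C,P): not NE [P1→B gives 9>3]
(C,Q): not NE [P1→A gives 9>8; P2→P gives 9>8]

Equilibria: none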